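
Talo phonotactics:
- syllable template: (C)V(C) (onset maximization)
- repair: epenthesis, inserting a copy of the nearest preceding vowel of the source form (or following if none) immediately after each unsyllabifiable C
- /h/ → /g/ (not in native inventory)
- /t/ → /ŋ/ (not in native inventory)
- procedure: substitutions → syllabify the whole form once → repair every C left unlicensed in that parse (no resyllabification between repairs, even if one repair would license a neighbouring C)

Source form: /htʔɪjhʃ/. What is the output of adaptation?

Substitution: /h/ → /g/, /t/ → /ŋ/, giving /gŋʔɪjgʃ/.
Syllabifying with onset maximization leaves /g/, /ŋ/, /g/, /ʃ/ stranded (at most one coda consonant is licensed; onsets are limited to one consonant).
Each unlicensed consonant becomes the onset of a new syllable: /g/ → /gɪ/, /ŋ/ → /ŋɪ/, /g/ → /gɪ/, /ʃ/ → /ʃɪ/.

gɪŋɪʔɪjgɪʃɪ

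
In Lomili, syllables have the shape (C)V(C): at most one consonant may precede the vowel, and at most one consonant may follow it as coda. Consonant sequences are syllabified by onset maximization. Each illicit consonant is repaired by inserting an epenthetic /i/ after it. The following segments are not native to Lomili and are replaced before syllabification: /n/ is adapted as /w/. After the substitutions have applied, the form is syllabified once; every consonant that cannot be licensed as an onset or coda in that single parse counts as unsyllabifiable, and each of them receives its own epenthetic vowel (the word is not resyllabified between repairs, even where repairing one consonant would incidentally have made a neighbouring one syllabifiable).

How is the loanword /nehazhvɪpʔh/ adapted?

Substitution: /n/ → /w/, giving /wehazhvɪpʔh/.
Under (C)V(C), the unsyllabifiable consonants are /h/, /ʔ/, /h/ (at most one coda consonant is licensed; onsets are limited to one consonant).
Each unlicensed consonant becomes the onset of a new syllable: /h/ → /hi/, /ʔ/ → /ʔi/, /h/ → /hi/.

wehazhivɪpʔihi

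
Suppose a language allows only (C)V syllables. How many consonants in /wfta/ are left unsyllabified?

The consonants /w/, /f/ cannot be parsed into a legal (C)V syllable (no codas are permitted; onsets are limited to one consonant).

2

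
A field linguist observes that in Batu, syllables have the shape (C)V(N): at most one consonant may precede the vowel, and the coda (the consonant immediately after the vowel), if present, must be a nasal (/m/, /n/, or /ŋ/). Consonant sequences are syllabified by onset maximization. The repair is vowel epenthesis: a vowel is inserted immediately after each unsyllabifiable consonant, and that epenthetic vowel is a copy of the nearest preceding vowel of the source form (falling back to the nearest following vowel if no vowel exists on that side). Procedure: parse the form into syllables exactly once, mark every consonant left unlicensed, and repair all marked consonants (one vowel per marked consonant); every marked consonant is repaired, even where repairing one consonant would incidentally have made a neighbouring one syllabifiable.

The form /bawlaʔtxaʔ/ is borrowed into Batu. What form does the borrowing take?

Syllabifying with onset maximization leaves /w/, /ʔ/, /t/, /ʔ/ stranded (only a nasal (/m/, /n/, or /ŋ/) is licensed in coda position; onsets are limited to one consonant).
Epenthesis after each stranded consonant: /w/ → /wa/, /ʔ/ → /ʔa/, /t/ → /ta/, /ʔ/ → /ʔa/.

bawalaʔataxaʔa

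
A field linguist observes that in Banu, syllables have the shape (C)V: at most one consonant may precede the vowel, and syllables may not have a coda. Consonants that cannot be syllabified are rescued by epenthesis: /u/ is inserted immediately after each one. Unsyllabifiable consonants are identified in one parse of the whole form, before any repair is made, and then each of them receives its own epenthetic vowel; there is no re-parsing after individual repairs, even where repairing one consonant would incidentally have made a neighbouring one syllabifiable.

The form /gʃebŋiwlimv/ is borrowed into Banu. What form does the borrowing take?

Syllabifying with onset maximization leaves /g/, /b/, /w/, /m/, /v/ stranded (no codas are permitted; onsets are limited to one consonant).
Inserting the epenthetic vowel yields /g/ → /gu/, /b/ → /bu/, /w/ → /wu/, /m/ → /mu/, /v/ → /vu/.

guʃebuŋiwulimuvu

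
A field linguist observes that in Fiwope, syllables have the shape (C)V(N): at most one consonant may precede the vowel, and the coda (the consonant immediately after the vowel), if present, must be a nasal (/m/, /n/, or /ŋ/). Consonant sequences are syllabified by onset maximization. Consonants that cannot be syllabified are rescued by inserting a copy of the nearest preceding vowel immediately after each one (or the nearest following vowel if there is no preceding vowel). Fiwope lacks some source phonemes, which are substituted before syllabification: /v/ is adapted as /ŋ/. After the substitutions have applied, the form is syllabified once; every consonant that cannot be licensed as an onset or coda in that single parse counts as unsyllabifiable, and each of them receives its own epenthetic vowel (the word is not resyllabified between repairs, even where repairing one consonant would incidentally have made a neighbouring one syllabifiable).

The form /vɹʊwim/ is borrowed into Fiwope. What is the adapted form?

ŋʊɹʊwim

Substitution: /v/ → /ŋ/, giving /ŋɹʊwim/.
The consonants /ŋ/ cannot be parsed into a legal (C)V(N) syllable (only a nasal (/m/, /n/, or /ŋ/) is licensed in coda position; onsets are limited to one consonant).
Epenthesis after each stranded consonant: /ŋ/ → /ŋʊ/.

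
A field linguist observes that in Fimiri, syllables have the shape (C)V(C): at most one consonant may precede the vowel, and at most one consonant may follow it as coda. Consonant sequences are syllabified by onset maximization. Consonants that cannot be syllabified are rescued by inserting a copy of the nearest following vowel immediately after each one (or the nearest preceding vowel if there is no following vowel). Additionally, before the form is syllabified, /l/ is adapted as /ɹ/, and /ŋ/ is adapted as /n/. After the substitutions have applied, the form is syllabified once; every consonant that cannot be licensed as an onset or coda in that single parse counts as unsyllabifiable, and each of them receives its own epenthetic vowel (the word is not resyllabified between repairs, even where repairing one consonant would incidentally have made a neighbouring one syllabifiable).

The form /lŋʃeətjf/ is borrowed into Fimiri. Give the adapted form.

ɹeneʃeətjəfə

Substitution: /l/ → /ɹ/, /ŋ/ → /n/, giving /ɹnʃeətjf/.
Syllabifying with onset maximization leaves /ɹ/, /n/, /j/, /f/ stranded (at most one coda consonant is licensed; onsets are limited to one consonant).
Epenthesis after each stranded consonant: /ɹ/ → /ɹe/, /n/ → /ne/, /j/ → /jə/, /f/ → /fə/.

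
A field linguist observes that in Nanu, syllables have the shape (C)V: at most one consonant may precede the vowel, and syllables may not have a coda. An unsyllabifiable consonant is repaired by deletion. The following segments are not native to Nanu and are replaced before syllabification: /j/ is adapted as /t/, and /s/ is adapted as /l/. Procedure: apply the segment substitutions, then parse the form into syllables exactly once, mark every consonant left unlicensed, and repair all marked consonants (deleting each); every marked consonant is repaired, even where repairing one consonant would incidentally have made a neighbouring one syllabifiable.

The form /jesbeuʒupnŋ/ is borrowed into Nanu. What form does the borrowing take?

tebeuʒu

Substitution: /j/ → /t/, /s/ → /l/, giving /telbeuʒupnŋ/.
Syllabifying with onset maximization leaves /l/, /p/, /n/, /ŋ/ stranded (no codas are permitted; onsets are limited to one consonant).
Deletion applies to /l/, /p/, /n/, /ŋ/.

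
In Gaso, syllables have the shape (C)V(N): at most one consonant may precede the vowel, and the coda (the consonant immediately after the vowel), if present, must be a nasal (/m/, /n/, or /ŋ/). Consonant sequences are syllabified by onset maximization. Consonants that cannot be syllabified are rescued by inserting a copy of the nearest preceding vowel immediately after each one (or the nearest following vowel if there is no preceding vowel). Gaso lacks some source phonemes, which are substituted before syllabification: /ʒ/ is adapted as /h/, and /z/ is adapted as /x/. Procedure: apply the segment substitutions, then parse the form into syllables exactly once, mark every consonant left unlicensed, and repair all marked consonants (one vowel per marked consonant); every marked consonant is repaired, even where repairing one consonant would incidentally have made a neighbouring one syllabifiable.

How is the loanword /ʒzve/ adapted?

Substitution: /ʒ/ → /h/, /z/ → /x/, giving /hxve/.
Under (C)V(N), the unsyllabifiable consonants are /h/, /x/ (only a nasal (/m/, /n/, or /ŋ/) is licensed in coda position; onsets are limited to one consonant).
Epenthesis after each stranded consonant: /h/ → /he/, /x/ → /xe/.

hexeve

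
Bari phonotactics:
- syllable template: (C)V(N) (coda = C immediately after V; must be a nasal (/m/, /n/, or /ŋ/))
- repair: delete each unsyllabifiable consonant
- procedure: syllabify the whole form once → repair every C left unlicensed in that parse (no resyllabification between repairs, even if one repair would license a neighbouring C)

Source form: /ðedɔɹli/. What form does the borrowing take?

ðedɔli

Syllabifying with onset maximization leaves /ɹ/ stranded (only a nasal (/m/, /n/, or /ŋ/) is licensed in coda position; onsets are limited to one consonant).
Each unlicensed consonant is deleted: /ɹ/.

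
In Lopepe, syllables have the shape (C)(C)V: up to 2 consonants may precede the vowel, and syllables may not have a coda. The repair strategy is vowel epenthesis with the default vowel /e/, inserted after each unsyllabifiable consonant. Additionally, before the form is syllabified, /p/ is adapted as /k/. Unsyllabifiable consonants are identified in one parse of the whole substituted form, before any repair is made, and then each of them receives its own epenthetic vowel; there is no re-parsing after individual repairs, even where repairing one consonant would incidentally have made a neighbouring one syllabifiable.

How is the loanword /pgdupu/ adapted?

kegduku

Substitution: /p/ → /k/, giving /kgduku/.
Under (C)(C)V, the unsyllabifiable consonants are /k/ (no codas are permitted; onsets may contain at most 2 consonants).
Epenthesis after each stranded consonant: /k/ → /ke/.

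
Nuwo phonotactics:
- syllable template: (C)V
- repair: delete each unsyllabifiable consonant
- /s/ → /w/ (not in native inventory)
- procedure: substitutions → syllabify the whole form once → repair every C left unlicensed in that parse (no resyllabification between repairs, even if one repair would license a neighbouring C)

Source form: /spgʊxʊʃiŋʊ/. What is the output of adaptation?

Substitution: /s/ → /w/, giving /wpgʊxʊʃiŋʊ/.
Syllabifying with onset maximization leaves /w/, /p/ stranded (no codas are permitted; onsets are limited to one consonant).
Deleting the stranded consonants removes /w/, /p/.

gʊxʊʃiŋʊ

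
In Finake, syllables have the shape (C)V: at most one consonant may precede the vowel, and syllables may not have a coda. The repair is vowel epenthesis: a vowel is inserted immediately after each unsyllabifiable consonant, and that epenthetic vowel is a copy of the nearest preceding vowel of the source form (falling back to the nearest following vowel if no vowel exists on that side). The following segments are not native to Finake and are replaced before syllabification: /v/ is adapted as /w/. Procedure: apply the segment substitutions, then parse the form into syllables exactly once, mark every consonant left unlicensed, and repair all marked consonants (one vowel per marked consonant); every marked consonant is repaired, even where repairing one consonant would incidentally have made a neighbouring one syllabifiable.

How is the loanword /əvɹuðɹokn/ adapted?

Substitution: /v/ → /w/, giving /əwɹuðɹokn/.
The consonants /w/, /ð/, /k/, /n/ cannot be parsed into a legal (C)V syllable (no codas are permitted; onsets are limited to one consonant).
Each unlicensed consonant becomes the onset of a new syllable: /w/ → /wə/, /ð/ → /ðu/, /k/ → /ko/, /n/ → /no/.

əwəɹuðuɹokono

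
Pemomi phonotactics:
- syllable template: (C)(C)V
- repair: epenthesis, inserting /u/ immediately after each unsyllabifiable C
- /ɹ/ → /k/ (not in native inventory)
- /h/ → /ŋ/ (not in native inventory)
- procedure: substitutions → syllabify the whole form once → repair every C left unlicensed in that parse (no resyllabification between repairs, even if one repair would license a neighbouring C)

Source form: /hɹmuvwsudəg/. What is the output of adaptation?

Substitution: /h/ → /ŋ/, /ɹ/ → /k/, giving /ŋkmuvwsudəg/.
The consonants /ŋ/, /v/, /g/ cannot be parsed into a legal (C)(C)V syllable (no codas are permitted; onsets may contain at most 2 consonants).
Epenthesis after each stranded consonant: /ŋ/ → /ŋu/, /v/ → /vu/, /g/ → /gu/.

ŋukmuvuwsudəgu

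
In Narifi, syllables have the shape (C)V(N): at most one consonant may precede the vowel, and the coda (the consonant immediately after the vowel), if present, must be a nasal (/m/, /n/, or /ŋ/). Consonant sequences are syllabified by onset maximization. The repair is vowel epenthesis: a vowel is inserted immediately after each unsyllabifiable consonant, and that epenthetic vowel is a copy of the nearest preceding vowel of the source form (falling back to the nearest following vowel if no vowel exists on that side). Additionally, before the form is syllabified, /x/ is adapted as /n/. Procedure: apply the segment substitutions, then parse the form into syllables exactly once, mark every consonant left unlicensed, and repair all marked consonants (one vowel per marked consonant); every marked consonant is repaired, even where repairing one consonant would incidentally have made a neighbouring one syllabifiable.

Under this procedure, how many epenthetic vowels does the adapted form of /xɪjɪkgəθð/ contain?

3

After substitution the input is /nɪjɪkgəθð/.
The unsyllabifiable consonants are /k/, /θ/, /ð/; each receives one epenthetic vowel.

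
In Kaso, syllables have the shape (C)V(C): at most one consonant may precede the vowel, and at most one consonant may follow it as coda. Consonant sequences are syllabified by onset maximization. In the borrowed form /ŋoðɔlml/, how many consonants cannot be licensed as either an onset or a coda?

Under (C)V(C), the unsyllabifiable consonants are /m/, /l/ (at most one coda consonant is licensed; onsets are limited to one consonant).

2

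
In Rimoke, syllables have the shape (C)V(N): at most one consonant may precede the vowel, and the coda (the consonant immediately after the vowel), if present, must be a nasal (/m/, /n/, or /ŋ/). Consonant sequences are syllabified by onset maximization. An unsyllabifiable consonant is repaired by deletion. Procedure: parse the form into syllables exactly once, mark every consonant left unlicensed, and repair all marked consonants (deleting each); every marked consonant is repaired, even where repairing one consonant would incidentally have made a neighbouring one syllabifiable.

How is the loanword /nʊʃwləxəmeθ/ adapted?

Syllabifying with onset maximization leaves /ʃ/, /w/, /θ/ stranded (only a nasal (/m/, /n/, or /ŋ/) is licensed in coda position; onsets are limited to one consonant).
Deletion applies to /ʃ/, /w/, /θ/.

nʊləxəme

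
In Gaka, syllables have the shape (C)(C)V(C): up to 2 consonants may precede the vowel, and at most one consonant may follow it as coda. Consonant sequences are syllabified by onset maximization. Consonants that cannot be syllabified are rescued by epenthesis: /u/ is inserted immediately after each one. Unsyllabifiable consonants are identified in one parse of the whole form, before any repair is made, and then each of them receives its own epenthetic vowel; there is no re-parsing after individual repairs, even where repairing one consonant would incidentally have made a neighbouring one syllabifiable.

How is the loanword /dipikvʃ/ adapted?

Under (C)(C)V(C), the unsyllabifiable consonants are /v/, /ʃ/ (at most one coda consonant is licensed; onsets may contain at most 2 consonants).
Each unlicensed consonant becomes the onset of a new syllable: /v/ → /vu/, /ʃ/ → /ʃu/.

dipikvuʃu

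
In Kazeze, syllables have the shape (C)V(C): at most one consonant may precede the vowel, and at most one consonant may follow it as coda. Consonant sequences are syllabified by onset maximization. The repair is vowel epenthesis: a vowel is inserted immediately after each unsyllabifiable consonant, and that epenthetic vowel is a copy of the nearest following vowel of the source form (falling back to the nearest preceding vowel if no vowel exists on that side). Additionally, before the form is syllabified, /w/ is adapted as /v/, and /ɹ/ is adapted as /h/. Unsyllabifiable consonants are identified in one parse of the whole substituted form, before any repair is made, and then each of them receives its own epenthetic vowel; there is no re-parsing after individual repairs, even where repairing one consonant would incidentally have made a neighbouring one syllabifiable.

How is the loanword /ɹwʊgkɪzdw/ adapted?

Substitution: /ɹ/ → /h/, /w/ → /v/, giving /hvʊgkɪzdv/.
Under (C)V(C), the unsyllabifiable consonants are /h/, /d/, /v/ (at most one coda consonant is licensed; onsets are limited to one consonant).
Each unlicensed consonant becomes the onset of a new syllable: /h/ → /hʊ/, /d/ → /dɪ/, /v/ → /vɪ/.

hʊvʊgkɪzdɪvɪ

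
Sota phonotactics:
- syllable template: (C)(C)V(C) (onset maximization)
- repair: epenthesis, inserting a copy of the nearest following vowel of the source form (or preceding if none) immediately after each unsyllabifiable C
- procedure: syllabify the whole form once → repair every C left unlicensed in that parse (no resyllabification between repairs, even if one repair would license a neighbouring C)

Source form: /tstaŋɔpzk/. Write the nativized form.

tastaŋɔpzɔkɔ

Syllabifying with onset maximization leaves /t/, /z/, /k/ stranded (at most one coda consonant is licensed; onsets may contain at most 2 consonants).
Each unlicensed consonant becomes the onset of a new syllable: /t/ → /ta/, /z/ → /zɔ/, /k/ → /kɔ/.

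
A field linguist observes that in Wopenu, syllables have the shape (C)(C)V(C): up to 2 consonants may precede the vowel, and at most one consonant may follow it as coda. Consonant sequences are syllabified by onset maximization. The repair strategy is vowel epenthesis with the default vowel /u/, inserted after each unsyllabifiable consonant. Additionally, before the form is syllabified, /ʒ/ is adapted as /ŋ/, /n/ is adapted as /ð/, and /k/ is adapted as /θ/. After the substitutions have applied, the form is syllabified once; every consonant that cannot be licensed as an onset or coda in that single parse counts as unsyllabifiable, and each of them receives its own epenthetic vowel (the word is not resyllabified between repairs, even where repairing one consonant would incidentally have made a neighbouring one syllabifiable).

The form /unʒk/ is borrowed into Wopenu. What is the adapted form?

uðŋuθu

Substitution: /n/ → /ð/, /ʒ/ → /ŋ/, /k/ → /θ/, giving /uðŋθ/.
Under (C)(C)V(C), the unsyllabifiable consonants are /ŋ/, /θ/ (at most one coda consonant is licensed; onsets may contain at most 2 consonants).
Epenthesis after each stranded consonant: /ŋ/ → /ŋu/, /θ/ → /θu/.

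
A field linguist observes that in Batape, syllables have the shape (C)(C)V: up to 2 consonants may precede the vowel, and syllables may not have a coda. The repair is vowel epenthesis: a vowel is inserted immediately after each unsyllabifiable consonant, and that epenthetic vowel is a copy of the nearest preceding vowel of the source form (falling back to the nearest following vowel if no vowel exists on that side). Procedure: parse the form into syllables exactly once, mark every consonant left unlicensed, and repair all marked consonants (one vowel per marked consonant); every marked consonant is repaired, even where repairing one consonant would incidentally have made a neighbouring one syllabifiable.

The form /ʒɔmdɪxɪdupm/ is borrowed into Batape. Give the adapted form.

Syllabifying with onset maximization leaves /p/, /m/ stranded (no codas are permitted; onsets may contain at most 2 consonants).
Epenthesis after each stranded consonant: /p/ → /pu/, /m/ → /mu/.

ʒɔmdɪxɪdupumu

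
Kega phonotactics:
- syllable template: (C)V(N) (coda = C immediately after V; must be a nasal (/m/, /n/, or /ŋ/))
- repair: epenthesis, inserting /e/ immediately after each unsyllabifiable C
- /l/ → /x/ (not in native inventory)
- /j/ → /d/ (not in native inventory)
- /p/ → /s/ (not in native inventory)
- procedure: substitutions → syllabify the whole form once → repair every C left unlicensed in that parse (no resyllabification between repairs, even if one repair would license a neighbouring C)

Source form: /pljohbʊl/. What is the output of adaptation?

Substitution: /p/ → /s/, /l/ → /x/, /j/ → /d/, giving /sxdohbʊx/.
Under (C)V(N), the unsyllabifiable consonants are /s/, /x/, /h/, /x/ (only a nasal (/m/, /n/, or /ŋ/) is licensed in coda position; onsets are limited to one consonant).
Epenthesis after each stranded consonant: /s/ → /se/, /x/ → /xe/, /h/ → /he/, /x/ → /xe/.

sexedohebʊxe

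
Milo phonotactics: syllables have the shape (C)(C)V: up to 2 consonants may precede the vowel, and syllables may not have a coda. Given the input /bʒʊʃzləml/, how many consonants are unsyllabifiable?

3

Syllabifying with onset maximization leaves /ʃ/, /m/, /l/ stranded (no codas are permitted; onsets may contain at most 2 consonants).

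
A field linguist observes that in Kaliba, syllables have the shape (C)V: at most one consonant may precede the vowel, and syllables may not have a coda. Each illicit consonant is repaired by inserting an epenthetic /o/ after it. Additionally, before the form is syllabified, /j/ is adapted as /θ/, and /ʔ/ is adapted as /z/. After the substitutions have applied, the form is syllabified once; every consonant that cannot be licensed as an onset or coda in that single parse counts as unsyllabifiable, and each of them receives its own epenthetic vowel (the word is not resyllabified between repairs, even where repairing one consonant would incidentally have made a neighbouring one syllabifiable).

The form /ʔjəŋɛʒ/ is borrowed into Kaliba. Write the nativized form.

zoθəŋɛʒo

Substitution: /ʔ/ → /z/, /j/ → /θ/, giving /zθəŋɛʒ/.
The consonants /z/, /ʒ/ cannot be parsed into a legal (C)V syllable (no codas are permitted; onsets are limited to one consonant).
Epenthesis after each stranded consonant: /z/ → /zo/, /ʒ/ → /ʒo/.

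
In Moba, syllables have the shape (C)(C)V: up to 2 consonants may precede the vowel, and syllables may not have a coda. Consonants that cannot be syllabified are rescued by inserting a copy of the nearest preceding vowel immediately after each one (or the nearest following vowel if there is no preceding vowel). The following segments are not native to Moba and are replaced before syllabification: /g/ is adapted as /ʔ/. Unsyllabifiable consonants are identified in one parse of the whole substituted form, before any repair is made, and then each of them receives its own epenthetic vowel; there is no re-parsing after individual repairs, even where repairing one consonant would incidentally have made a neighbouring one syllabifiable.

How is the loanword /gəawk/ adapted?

Substitution: /g/ → /ʔ/, giving /ʔəawk/.
Syllabifying with onset maximization leaves /w/, /k/ stranded (no codas are permitted; onsets may contain at most 2 consonants).
Inserting the epenthetic vowel yields /w/ → /wa/, /k/ → /ka/.

ʔəawaka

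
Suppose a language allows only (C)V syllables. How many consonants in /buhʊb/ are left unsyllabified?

1

Under (C)V, the unsyllabifiable consonants are /b/ (no codas are permitted; onsets are limited to one consonant).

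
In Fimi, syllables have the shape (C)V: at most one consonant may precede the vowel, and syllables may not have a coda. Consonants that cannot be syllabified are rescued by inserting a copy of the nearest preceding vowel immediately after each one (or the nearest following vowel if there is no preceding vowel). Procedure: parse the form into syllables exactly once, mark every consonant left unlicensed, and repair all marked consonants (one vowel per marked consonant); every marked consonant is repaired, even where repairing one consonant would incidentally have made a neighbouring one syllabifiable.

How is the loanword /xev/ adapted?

Under (C)V, the unsyllabifiable consonants are /v/ (no codas are permitted; onsets are limited to one consonant).
Each unlicensed consonant becomes the onset of a new syllable: /v/ → /ve/.

xeve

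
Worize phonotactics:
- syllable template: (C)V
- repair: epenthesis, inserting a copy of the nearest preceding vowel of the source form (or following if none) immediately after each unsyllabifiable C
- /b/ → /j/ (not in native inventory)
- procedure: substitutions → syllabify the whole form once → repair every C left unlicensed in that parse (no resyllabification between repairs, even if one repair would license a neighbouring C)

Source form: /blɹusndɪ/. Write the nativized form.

Substitution: /b/ → /j/, giving /jlɹusndɪ/.
Under (C)V, the unsyllabifiable consonants are /j/, /l/, /s/, /n/ (no codas are permitted; onsets are limited to one consonant).
Inserting the epenthetic vowel yields /j/ → /ju/, /l/ → /lu/, /s/ → /su/, /n/ → /nu/.

juluɹusunudɪ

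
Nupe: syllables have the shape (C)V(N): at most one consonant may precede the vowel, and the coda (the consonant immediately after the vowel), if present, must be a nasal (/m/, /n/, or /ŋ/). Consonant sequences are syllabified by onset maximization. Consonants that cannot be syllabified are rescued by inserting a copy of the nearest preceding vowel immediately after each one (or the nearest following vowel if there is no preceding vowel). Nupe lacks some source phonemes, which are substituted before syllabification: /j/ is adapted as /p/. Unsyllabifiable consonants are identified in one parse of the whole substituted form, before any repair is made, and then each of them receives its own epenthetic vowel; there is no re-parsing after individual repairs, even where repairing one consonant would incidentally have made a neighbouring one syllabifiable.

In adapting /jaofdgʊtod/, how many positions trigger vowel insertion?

3

After substitution the input is /paofdgʊtod/.
The unsyllabifiable consonants are /f/, /d/, /d/; each receives one epenthetic vowel.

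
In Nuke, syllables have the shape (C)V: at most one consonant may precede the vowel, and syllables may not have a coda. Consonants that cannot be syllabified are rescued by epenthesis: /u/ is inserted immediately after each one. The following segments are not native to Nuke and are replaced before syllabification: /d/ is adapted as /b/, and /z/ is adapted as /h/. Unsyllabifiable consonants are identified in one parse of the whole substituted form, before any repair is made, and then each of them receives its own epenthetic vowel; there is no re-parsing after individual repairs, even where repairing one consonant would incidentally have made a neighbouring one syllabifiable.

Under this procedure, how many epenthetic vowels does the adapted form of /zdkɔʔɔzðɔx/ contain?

After substitution the input is /hbkɔʔɔhðɔx/.
The unsyllabifiable consonants are /h/, /b/, /h/, /x/; each receives one epenthetic vowel.

4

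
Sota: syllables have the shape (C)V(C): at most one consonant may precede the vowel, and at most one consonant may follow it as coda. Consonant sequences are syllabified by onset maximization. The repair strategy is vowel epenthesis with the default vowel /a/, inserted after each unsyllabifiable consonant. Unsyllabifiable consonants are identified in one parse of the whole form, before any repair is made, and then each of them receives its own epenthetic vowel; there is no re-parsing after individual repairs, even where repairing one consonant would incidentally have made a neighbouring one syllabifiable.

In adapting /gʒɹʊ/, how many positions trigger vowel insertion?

The unsyllabifiable consonants are /g/, /ʒ/; each receives one epenthetic vowel.

2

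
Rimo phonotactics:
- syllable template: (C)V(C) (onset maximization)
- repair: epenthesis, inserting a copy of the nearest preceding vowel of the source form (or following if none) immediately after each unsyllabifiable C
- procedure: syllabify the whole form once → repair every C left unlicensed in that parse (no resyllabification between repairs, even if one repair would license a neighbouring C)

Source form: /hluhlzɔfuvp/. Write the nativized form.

huluhluzɔfuvpu

Under (C)V(C), the unsyllabifiable consonants are /h/, /l/, /p/ (at most one coda consonant is licensed; onsets are limited to one consonant).
Epenthesis after each stranded consonant: /h/ → /hu/, /l/ → /lu/, /p/ → /pu/.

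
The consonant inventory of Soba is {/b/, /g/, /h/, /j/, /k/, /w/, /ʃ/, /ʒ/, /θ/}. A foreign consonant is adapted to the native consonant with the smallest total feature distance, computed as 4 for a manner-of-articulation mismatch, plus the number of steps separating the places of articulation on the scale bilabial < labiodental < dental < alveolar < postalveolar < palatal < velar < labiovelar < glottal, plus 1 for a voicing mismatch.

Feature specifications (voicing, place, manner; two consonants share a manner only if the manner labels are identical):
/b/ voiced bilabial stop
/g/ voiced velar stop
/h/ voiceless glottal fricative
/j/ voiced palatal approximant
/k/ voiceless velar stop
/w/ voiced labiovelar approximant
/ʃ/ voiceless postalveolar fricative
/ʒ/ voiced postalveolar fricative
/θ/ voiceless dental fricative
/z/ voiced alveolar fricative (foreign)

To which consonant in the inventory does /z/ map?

ʒ

/ʒ/ is closest: same manner (fricative), place distance 1 (alveolar→postalveolar), same voicing; total 1. Next closest is /ʃ/ at distance 2.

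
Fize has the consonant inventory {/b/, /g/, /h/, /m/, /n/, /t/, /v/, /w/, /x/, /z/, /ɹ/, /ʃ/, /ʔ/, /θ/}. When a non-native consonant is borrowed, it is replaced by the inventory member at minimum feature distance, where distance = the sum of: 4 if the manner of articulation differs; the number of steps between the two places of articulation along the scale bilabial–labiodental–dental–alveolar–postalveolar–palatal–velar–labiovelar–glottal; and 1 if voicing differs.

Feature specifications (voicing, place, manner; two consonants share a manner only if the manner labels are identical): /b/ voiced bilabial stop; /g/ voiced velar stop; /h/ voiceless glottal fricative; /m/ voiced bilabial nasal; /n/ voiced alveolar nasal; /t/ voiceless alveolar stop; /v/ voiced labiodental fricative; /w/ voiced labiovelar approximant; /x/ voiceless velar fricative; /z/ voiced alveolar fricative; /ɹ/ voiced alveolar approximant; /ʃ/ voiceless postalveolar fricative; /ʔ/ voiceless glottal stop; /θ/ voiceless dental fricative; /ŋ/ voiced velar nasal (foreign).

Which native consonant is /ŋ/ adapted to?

n

/n/ is closest: same manner (nasal), place distance 3 (velar→alveolar), same voicing; total 3. Next closest is /g/ at distance 4.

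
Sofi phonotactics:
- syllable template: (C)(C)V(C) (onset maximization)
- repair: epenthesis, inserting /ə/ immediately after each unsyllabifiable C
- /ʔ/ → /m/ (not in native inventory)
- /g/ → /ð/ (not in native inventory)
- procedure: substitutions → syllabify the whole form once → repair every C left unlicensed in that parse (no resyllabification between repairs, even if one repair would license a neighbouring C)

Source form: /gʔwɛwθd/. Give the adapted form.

ðəmwɛwθədə

Substitution: /g/ → /ð/, /ʔ/ → /m/, giving /ðmwɛwθd/.
The consonants /ð/, /θ/, /d/ cannot be parsed into a legal (C)(C)V(C) syllable (at most one coda consonant is licensed; onsets may contain at most 2 consonants).
Each unlicensed consonant becomes the onset of a new syllable: /ð/ → /ðə/, /θ/ → /θə/, /d/ → /də/.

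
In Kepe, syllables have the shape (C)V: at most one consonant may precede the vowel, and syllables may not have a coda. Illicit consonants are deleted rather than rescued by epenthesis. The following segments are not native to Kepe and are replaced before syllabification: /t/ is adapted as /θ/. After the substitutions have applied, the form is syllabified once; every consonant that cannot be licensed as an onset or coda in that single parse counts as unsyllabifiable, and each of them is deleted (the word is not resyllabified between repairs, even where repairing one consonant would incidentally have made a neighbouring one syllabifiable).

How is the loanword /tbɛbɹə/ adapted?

Substitution: /t/ → /θ/, giving /θbɛbɹə/.
The consonants /θ/, /b/ cannot be parsed into a legal (C)V syllable (no codas are permitted; onsets are limited to one consonant).
Deleting the stranded consonants removes /θ/, /b/.

bɛɹə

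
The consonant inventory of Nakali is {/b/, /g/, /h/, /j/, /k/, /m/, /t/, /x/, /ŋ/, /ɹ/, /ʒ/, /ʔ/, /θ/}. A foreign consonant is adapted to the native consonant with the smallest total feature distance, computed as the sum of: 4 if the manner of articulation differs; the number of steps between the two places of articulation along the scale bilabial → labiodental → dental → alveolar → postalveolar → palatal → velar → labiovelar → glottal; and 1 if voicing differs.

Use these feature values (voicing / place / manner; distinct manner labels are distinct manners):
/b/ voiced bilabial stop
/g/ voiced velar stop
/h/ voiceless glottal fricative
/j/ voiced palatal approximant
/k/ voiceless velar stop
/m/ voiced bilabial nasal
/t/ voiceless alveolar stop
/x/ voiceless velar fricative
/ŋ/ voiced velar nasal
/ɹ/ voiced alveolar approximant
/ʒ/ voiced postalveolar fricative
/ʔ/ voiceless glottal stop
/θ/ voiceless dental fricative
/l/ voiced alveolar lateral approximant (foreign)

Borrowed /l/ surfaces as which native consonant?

/ɹ/ is closest: manner differs (lateral approximant→approximant, +4), place distance 0 (alveolar→alveolar), same voicing; total 4. Next closest is /t/ at distance 5.

ɹ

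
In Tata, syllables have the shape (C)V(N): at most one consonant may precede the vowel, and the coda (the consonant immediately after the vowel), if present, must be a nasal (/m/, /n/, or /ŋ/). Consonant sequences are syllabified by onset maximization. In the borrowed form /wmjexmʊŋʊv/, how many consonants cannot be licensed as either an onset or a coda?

4

Syllabifying with onset maximization leaves /w/, /m/, /x/, /v/ stranded (only a nasal (/m/, /n/, or /ŋ/) is licensed in coda position; onsets are limited to one consonant).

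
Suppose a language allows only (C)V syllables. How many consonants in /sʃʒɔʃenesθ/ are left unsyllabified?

The consonants /s/, /ʃ/, /s/, /θ/ cannot be parsed into a legal (C)V syllable (no codas are permitted; onsets are limited to one consonant).

4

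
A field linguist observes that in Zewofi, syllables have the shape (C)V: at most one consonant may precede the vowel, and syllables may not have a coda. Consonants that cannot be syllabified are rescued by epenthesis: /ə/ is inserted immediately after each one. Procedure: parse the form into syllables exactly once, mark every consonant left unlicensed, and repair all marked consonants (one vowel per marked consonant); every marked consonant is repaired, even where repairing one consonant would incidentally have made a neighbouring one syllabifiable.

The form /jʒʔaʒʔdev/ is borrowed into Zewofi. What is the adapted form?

jəʒəʔaʒəʔədevə

The consonants /j/, /ʒ/, /ʒ/, /ʔ/, /v/ cannot be parsed into a legal (C)V syllable (no codas are permitted; onsets are limited to one consonant).
Epenthesis after each stranded consonant: /j/ → /jə/, /ʒ/ → /ʒə/, /ʒ/ → /ʒə/, /ʔ/ → /ʔə/, /v/ → /və/.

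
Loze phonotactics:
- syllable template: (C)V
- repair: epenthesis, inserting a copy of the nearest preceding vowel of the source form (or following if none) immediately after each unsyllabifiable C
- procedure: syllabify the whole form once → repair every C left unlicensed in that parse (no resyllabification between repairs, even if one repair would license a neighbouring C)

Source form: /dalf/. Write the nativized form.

Under (C)V, the unsyllabifiable consonants are /l/, /f/ (no codas are permitted; onsets are limited to one consonant).
Epenthesis after each stranded consonant: /l/ → /la/, /f/ → /fa/.

dalafa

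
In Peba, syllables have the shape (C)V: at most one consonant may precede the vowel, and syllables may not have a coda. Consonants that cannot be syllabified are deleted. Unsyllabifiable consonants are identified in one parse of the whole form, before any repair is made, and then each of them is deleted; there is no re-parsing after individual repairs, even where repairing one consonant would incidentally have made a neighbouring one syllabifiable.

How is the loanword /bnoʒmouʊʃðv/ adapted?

nomouʊ

Under (C)V, the unsyllabifiable consonants are /b/, /ʒ/, /ʃ/, /ð/, /v/ (no codas are permitted; onsets are limited to one consonant).
Each unlicensed consonant is deleted: /b/, /ʒ/, /ʃ/, /ð/, /v/.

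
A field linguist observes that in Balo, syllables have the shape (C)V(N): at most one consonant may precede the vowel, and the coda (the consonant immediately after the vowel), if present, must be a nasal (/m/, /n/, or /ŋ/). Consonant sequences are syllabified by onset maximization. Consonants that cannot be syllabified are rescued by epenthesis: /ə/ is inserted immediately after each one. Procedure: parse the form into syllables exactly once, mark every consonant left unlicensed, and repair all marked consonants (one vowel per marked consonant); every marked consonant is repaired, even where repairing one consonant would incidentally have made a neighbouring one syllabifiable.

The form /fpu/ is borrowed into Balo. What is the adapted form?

The consonants /f/ cannot be parsed into a legal (C)V(N) syllable (only a nasal (/m/, /n/, or /ŋ/) is licensed in coda position; onsets are limited to one consonant).
Inserting the epenthetic vowel yields /f/ → /fə/.

fəpu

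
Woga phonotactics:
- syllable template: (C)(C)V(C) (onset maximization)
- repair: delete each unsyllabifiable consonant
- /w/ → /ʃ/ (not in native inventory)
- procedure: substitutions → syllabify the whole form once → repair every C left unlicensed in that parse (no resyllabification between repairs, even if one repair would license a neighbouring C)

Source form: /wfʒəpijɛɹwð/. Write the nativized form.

Substitution: /w/ → /ʃ/, giving /ʃfʒəpijɛɹʃð/.
Under (C)(C)V(C), the unsyllabifiable consonants are /ʃ/, /ʃ/, /ð/ (at most one coda consonant is licensed; onsets may contain at most 2 consonants).
Deleting the stranded consonants removes /ʃ/, /ʃ/, /ð/.

fʒəpijɛɹ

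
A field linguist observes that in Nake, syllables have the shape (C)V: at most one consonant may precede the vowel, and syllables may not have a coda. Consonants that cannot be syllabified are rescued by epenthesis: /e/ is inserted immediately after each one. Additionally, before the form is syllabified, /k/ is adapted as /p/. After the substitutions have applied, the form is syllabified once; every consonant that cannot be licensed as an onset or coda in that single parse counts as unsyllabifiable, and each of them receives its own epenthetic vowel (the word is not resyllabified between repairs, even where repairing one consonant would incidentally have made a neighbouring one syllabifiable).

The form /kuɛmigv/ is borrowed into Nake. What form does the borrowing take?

Substitution: /k/ → /p/, giving /puɛmigv/.
The consonants /g/, /v/ cannot be parsed into a legal (C)V syllable (no codas are permitted; onsets are limited to one consonant).
Inserting the epenthetic vowel yields /g/ → /ge/, /v/ → /ve/.

puɛmigeve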